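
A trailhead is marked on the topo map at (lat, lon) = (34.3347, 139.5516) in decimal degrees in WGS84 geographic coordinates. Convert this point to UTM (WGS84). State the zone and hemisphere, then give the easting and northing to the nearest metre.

Zone 54N: E 366765 m, N 3800218 m

Longitude 139.5516° lies in the 6° band [138°, 144°), giving zone 54; latitude is north of the equator, so 54N.
Zone 54 central meridian λ₀ = 6×54 − 183 = 141°; Δλ = -1.4484°.
Transverse Mercator on WGS84 with k₀ = 0.9996 gives E = 366765.078 m, N = 3800217.830 m.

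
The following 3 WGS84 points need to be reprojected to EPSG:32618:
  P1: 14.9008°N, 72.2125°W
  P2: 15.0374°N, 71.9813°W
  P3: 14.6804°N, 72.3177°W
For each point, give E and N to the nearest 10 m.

P1: E 799920 m, N 1649230 m; P2: E 824610 m, N 1664680 m; P3: E 788880 m, N 1624690 m

UTM zone 18N: λ₀ = -75°, k₀ = 0.9996.
P1 (14.9008°, -72.2125°) → (799918.152, 1649231.212) m.
P2 (15.0374°, -71.9813°) → (824607.173, 1664682.696) m.
P3 (14.6804°, -72.3177°) → (788883.728, 1624691.904) m.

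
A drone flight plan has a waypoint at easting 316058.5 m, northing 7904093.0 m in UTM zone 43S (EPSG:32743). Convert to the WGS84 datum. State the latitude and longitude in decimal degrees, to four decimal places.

lat -18.9473°, lon 73.2531°

Zone 43S: λ₀ = 75°, k₀ = 0.9996, false easting 500000 m, false northing 10000000 m.
Meridian distance M = (N − FN)/k₀ = -2096745.7 m.
Inverse transverse Mercator on WGS84 gives φ = -18.94729983°, λ = 73.25309985°.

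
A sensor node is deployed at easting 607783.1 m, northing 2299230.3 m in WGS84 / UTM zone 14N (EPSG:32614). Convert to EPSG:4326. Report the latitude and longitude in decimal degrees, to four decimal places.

Zone 14N: λ₀ = -99°, k₀ = 0.9996, false easting 500000 m.
Meridian distance M = (N − FN)/k₀ = 2300150.4 m.
Inverse transverse Mercator on WGS84 gives φ = 20.78980020°, λ = -97.96439964°.

lat 20.7898°, lon -97.9644°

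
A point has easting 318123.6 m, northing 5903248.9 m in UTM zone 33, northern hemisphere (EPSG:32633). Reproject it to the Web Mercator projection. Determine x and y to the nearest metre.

x 1366335 m, y 7028873 m

Unproject from UTM 33N (λ₀ = 15°) → φ = 53.24729982°, λ = 12.27399999°.
Web Mercator (R = 6378137 m): x = 1366335.429 m, y = 7028873.344 m.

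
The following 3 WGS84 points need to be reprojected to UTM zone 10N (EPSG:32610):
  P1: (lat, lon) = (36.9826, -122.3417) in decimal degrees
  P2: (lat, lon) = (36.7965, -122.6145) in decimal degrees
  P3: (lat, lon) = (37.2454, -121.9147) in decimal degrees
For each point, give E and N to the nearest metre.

P1: E 558587 m, N 4093145 m; P2: E 534392 m, N 4072367 m; P3: E 596256 m, N 4122648 m

UTM zone 10N: λ₀ = -123°, k₀ = 0.9996.
P1 (36.9826°, -122.3417°) → (558586.649, 4093144.609) m.
P2 (36.7965°, -122.6145°) → (534391.540, 4072367.142) m.
P3 (37.2454°, -121.9147°) → (596256.061, 4122647.747) m.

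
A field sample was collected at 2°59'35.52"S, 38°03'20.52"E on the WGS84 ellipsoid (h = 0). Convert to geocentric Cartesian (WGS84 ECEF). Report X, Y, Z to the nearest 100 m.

X 5015400 m, Y 3926300 m, Z -330800 m

WGS84: a = 6378137 m, e² = 0.006694380; N(φ) = a/√(1−e²sin²φ) = 6378195.212 m.
X = (N+h)·cosφ·cosλ = 5015414.918 m; Y = (N+h)·cosφ·sinλ = 3926329.464 m; Z = (N(1−e²)+h)·sinφ = -330823.418 m.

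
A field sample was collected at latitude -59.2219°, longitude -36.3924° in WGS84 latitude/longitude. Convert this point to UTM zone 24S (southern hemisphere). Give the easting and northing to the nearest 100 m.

E 648800 m, N 3432300 m

Zone 24 central meridian λ₀ = 6×24 − 183 = -39°; Δλ = +2.6076°.
Transverse Mercator on WGS84 with k₀ = 0.9996 gives E = 648823.138 m, N = 3432328.517 m.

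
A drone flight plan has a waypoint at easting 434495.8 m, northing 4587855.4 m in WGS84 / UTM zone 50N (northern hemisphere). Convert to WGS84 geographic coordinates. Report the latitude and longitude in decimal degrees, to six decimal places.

lat 41.439600°, lon 116.215900°

Zone 50N: λ₀ = 117°, k₀ = 0.9996, false easting 500000 m.
Meridian distance M = (N − FN)/k₀ = 4589691.3 m.
Inverse transverse Mercator on WGS84 gives φ = 41.43960042°, λ = 116.21589982°.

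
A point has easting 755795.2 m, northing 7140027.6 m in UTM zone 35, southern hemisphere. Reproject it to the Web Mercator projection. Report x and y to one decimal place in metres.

x 3289702.4 m, y -2978745.9 m

Unproject from UTM 35S (λ₀ = 27°) → φ = -25.83569991°, λ = 29.55189978°.
Web Mercator (R = 6378137 m): x = 3289702.435 m, y = -2978745.864 m.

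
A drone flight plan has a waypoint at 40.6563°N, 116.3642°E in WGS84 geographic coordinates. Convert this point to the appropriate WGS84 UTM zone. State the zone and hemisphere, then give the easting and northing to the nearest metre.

Longitude 116.3642° lies in the 6° band [114°, 120°), giving zone 50; latitude is north of the equator, so 50N.
Zone 50 central meridian λ₀ = 6×50 − 183 = 117°; Δλ = -0.6358°.
Transverse Mercator on WGS84 with k₀ = 0.9996 gives E = 446251.279 m, N = 4500798.542 m.

Zone 50N: E 446251 m, N 4500799 m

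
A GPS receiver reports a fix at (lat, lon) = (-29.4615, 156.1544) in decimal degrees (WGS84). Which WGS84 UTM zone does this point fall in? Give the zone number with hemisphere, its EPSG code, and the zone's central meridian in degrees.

Zone 57S (EPSG:32757), central meridian 159°

UTM zone = ⌊(λ + 180)/6⌋ + 1; 156.1544° ∈ [156°, 162°) → zone 57.
Hemisphere: S (φ < 0).
Central meridian λ₀ = 6×57 − 183 = 159°.
EPSG code: 32757.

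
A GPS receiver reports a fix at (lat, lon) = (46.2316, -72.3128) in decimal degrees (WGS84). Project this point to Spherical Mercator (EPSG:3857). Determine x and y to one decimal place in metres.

Web Mercator is spherical with R = a = 6378137 m.
x = R·λ = 6378137 × -1.262096451 = -8049824.074 m.
y = R·ln tan(π/4 + φ/2) = 6378137 × 0.912106667 = 5817541.278 m.

x -8049824.1 m, y 5817541.3 m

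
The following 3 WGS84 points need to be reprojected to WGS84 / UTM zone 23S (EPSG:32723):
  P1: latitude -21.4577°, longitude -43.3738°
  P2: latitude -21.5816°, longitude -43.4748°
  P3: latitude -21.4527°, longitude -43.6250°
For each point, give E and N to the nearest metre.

P1: E 668505 m, N 7626321 m; P2: E 657904 m, N 7612710 m; P3: E 642477 m, N 7627124 m

UTM zone 23S: λ₀ = -45°, k₀ = 0.9996.
P1 (-21.4577°, -43.3738°) → (668505.118, 7626321.145) m.
P2 (-21.5816°, -43.4748°) → (657903.750, 7612709.704) m.
P3 (-21.4527°, -43.6250°) → (642476.879, 7627124.133) m.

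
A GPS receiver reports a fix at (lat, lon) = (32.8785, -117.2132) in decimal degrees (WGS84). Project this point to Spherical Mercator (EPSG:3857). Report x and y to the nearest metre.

x -13048114 m, y 3879188 m

Web Mercator is spherical with R = a = 6378137 m.
x = R·λ = 6378137 × -2.045756267 = -13048113.738 m.
y = R·ln tan(π/4 + φ/2) = 6378137 × 0.608200789 = 3879187.953 m.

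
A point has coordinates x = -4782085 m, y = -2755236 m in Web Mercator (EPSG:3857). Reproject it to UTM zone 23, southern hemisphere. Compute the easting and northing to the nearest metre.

E 707679 m, N 7342606 m

Web Mercator inverse (R = 6378137 m) → φ = -24.01499974°, λ = -42.95820045°.
UTM 23S forward: E = 707679.148 m, N = 7342606.359 m.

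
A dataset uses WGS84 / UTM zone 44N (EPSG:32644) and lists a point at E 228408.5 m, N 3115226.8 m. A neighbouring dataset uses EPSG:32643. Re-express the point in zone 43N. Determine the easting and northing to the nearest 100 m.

UTM 44N → geographic: φ = 28.13479955°, λ = 78.23489994°.
UTM 43N (λ₀ = 75°) forward: E = 817761.245 m, N = 3116367.805 m.

E 817800 m, N 3116400 m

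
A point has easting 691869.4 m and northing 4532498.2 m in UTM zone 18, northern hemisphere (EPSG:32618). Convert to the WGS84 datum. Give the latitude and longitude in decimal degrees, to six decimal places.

Zone 18N: λ₀ = -75°, k₀ = 0.9996, false easting 500000 m.
Meridian distance M = (N − FN)/k₀ = 4534311.9 m.
Inverse transverse Mercator on WGS84 gives φ = 40.92109968°, λ = -72.72139958°.

lat 40.921100°, lon -72.721400°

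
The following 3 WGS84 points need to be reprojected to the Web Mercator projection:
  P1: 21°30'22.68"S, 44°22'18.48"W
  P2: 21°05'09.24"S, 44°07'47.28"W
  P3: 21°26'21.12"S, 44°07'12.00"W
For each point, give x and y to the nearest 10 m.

Web Mercator: x = R·λ, y = R·ln tan(π/4+φ/2), R = 6378137 m.
P1 (-21.5063°, -44.3718°) → (-4939446.182, -2452352.865) m.
P2 (-21.0859°, -44.1298°) → (-4912506.865, -2402124.197) m.
P3 (-21.4392°, -44.1200°) → (-4911415.934, -2444326.211) m.

P1: x -4939450 m, y -2452350 m; P2: x -4912510 m, y -2402120 m; P3: x -4911420 m, y -2444330 m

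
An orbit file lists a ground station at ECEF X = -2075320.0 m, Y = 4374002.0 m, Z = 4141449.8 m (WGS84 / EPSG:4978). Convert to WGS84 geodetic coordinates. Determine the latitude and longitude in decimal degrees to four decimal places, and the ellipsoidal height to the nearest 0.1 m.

lat 40.7348°, lon 115.3828°, h 1989.2 m

λ = atan2(Y, X) = 115.38280037°; p = √(X²+Y²) = 4841368.3 m.
Bowring's method on WGS84 (a = 6378137 m, b = 6356752.314 m) gives φ = 40.73479996°, h = 1989.173 m.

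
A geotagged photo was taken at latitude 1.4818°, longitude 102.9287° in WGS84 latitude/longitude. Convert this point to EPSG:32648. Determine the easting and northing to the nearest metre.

Zone 48 central meridian λ₀ = 6×48 − 183 = 105°; Δλ = -2.0713°.
Transverse Mercator on WGS84 with k₀ = 0.9996 gives E = 269542.256 m, N = 163891.546 m.

E 269542 m, N 163892 m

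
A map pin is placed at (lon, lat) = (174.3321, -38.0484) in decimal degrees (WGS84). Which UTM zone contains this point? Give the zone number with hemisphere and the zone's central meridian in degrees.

Zone 60S, central meridian 177°

UTM zone = ⌊(λ + 180)/6⌋ + 1; 174.3321° ∈ [174°, 180°) → zone 60.
Hemisphere: S (φ < 0).
Central meridian λ₀ = 6×60 − 183 = 177°.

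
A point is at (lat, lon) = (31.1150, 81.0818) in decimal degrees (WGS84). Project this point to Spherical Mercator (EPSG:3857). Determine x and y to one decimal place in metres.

x 9025984.7 m, y 3647693.1 m

Web Mercator is spherical with R = a = 6378137 m.
x = R·λ = 6378137 × 1.415144373 = 9025984.689 m.
y = R·ln tan(π/4 + φ/2) = 6378137 × 0.571905731 = 3647693.106 m.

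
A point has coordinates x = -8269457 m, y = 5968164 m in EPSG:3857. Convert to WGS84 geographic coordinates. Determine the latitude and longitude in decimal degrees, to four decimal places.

lat 47.1596°, lon -74.2858°

R = 6378137 m. λ = x/R = -74.28579614°.
φ = 2·arctan(exp(y/R)) − 90° = 2·arctan(2.54905) − 90° = 47.15960077°.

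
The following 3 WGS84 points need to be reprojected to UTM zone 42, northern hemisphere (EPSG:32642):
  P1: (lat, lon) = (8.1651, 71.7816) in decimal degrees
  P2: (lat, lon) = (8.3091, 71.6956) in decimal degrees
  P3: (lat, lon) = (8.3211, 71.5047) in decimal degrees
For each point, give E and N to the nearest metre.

UTM zone 42N: λ₀ = 69°, k₀ = 0.9996.
P1 (8.1651°, 71.7816°) → (806521.823, 903607.357) m.
P2 (8.3091°, 71.6956°) → (796930.579, 919479.558) m.
P3 (8.3211°, 71.5047°) → (775880.396, 920669.328) m.

P1: E 806522 m, N 903607 m; P2: E 796931 m, N 919480 m; P3: E 775880 m, N 920669 m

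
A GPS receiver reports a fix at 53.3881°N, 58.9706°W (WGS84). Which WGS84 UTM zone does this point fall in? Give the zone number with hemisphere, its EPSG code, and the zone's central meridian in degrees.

Zone 21N (EPSG:32621), central meridian -57°

UTM zone = ⌊(λ + 180)/6⌋ + 1; -58.9706° ∈ [-60°, -54°) → zone 21.
Hemisphere: N (φ ≥ 0).
Central meridian λ₀ = 6×21 − 183 = -57°.
EPSG code: 32621.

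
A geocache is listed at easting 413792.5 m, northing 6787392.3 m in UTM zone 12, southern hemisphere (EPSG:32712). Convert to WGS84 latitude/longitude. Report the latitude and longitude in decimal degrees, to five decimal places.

lat -29.03880°, lon -111.88540°

Zone 12S: λ₀ = -111°, k₀ = 0.9996, false easting 500000 m, false northing 10000000 m.
Meridian distance M = (N − FN)/k₀ = -3213893.3 m.
Inverse transverse Mercator on WGS84 gives φ = -29.03880024°, λ = -111.88539997°.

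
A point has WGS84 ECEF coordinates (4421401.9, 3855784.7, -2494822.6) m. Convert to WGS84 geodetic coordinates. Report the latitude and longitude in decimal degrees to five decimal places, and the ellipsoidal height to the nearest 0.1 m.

lat -23.17730°, lon 41.09080°, h 103.9 m

λ = atan2(Y, X) = 41.09080023°; p = √(X²+Y²) = 5866504.1 m.
Bowring's method on WGS84 (a = 6378137 m, b = 6356752.314 m) gives φ = -23.17730037°, h = 103.910 m.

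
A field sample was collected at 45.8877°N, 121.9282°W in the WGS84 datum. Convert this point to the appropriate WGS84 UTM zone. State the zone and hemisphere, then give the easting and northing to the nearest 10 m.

Zone 10N: E 583160 m, N 5082130 m

Longitude -121.9282° lies in the 6° band [-126°, -120°), giving zone 10; latitude is north of the equator, so 10N.
Zone 10 central meridian λ₀ = 6×10 − 183 = -123°; Δλ = +1.0718°.
Transverse Mercator on WGS84 with k₀ = 0.9996 gives E = 583159.549 m, N = 5082128.797 m.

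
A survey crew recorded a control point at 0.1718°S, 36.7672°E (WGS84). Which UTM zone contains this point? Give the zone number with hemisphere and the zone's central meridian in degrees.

UTM zone = ⌊(λ + 180)/6⌋ + 1; 36.7672° ∈ [36°, 42°) → zone 37.
Hemisphere: S (φ < 0).
Central meridian λ₀ = 6×37 − 183 = 39°.

Zone 37S, central meridian 39°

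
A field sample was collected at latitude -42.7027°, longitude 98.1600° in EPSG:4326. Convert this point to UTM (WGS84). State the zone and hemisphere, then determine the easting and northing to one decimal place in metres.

Longitude 98.1600° lies in the 6° band [96°, 102°), giving zone 47; latitude is south of the equator, so 47S.
Zone 47 central meridian λ₀ = 6×47 − 183 = 99°; Δλ = -0.8400°.
Transverse Mercator on WGS84 with k₀ = 0.9996 gives E = 431203.610 m, N = 5271856.974 m.

Zone 47S: E 431203.6 m, N 5271857.0 m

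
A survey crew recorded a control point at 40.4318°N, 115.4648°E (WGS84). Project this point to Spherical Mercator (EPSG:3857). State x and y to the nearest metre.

Web Mercator is spherical with R = a = 6378137 m.
x = R·λ = 6378137 × 2.015240930 = 12853482.741 m.
y = R·ln tan(π/4 + φ/2) = 6378137 × 0.772778966 = 4928890.119 m.

x 12853483 m, y 4928890 m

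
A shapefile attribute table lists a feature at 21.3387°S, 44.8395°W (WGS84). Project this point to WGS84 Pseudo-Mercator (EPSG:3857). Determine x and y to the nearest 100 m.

x -4991500 m, y -2432300 m

Web Mercator is spherical with R = a = 6378137 m.
x = R·λ = 6378137 × -0.782596910 = -4991510.307 m.
y = R·ln tan(π/4 + φ/2) = 6378137 × -0.381351337 = -2432311.071 m.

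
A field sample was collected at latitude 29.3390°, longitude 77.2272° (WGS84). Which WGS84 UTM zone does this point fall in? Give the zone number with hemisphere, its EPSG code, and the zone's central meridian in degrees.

Zone 43N (EPSG:32643), central meridian 75°

UTM zone = ⌊(λ + 180)/6⌋ + 1; 77.2272° ∈ [72°, 78°) → zone 43.
Hemisphere: N (φ ≥ 0).
Central meridian λ₀ = 6×43 − 183 = 75°.
EPSG code: 32643.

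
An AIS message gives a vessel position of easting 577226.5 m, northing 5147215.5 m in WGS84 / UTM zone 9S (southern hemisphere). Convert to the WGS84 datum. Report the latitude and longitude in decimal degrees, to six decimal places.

lat -43.824100°, lon -128.039600°

Zone 9S: λ₀ = -129°, k₀ = 0.9996, false easting 500000 m, false northing 10000000 m.
Meridian distance M = (N − FN)/k₀ = -4854726.4 m.
Inverse transverse Mercator on WGS84 gives φ = -43.82409983°, λ = -128.03959989°.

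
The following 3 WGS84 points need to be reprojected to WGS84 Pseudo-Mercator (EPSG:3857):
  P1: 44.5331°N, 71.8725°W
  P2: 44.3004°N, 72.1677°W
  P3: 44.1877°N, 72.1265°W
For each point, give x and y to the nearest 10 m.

P1: x -8000810 m, y 5548310 m; P2: x -8033670 m, y 5512050 m; P3: x -8029090 m, y 5494540 m

Web Mercator: x = R·λ, y = R·ln tan(π/4+φ/2), R = 6378137 m.
P1 (44.5331°, -71.8725°) → (-8000810.102, 5548314.704) m.
P2 (44.3004°, -72.1677°) → (-8033671.616, 5512048.073) m.
P3 (44.1877°, -72.1265°) → (-8029085.253, 5494535.286) m.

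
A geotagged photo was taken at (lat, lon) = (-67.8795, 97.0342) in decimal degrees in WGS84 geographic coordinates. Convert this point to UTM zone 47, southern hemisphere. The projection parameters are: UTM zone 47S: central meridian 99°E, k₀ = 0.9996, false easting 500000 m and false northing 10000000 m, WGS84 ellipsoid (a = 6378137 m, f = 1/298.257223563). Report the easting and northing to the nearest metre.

E 417405 m, N 2469257 m

Zone 47 central meridian λ₀ = 6×47 − 183 = 99°; Δλ = -1.9658°.
Transverse Mercator on WGS84 with k₀ = 0.9996 gives E = 417404.542 m, N = 2469257.497 m.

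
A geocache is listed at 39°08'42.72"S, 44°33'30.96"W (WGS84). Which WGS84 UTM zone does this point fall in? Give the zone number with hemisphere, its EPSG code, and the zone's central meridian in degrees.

UTM zone = ⌊(λ + 180)/6⌋ + 1; -44.5586° ∈ [-48°, -42°) → zone 23.
Hemisphere: S (φ < 0).
Central meridian λ₀ = 6×23 − 183 = -45°.
EPSG code: 32723.

Zone 23S (EPSG:32723), central meridian -45°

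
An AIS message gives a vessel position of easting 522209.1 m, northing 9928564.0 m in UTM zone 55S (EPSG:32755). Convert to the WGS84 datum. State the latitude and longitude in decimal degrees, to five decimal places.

Zone 55S: λ₀ = 147°, k₀ = 0.9996, false easting 500000 m, false northing 10000000 m.
Meridian distance M = (N − FN)/k₀ = -71464.6 m.
Inverse transverse Mercator on WGS84 gives φ = -0.64629968°, λ = 147.19959978°.

lat -0.64630°, lon 147.19960°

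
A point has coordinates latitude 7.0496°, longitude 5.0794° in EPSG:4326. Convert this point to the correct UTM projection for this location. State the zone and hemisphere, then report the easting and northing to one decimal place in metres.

Zone 31N: E 729696.8 m, N 779743.7 m

Longitude 5.0794° lies in the 6° band [0°, 6°), giving zone 31; latitude is north of the equator, so 31N.
Zone 31 central meridian λ₀ = 6×31 − 183 = 3°; Δλ = +2.0794°.
Transverse Mercator on WGS84 with k₀ = 0.9996 gives E = 729696.769 m, N = 779743.696 m.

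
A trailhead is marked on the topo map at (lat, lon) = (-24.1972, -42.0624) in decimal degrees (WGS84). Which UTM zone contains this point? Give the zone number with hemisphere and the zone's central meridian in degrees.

Zone 23S, central meridian -45°

UTM zone = ⌊(λ + 180)/6⌋ + 1; -42.0624° ∈ [-48°, -42°) → zone 23.
Hemisphere: S (φ < 0).
Central meridian λ₀ = 6×23 − 183 = -45°.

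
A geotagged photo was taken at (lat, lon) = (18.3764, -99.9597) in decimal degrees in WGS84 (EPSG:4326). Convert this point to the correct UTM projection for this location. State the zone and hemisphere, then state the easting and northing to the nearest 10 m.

Longitude -99.9597° lies in the 6° band [-102°, -96°), giving zone 14; latitude is north of the equator, so 14N.
Zone 14 central meridian λ₀ = 6×14 − 183 = -99°; Δλ = -0.9597°.
Transverse Mercator on WGS84 with k₀ = 0.9996 gives E = 398617.547 m, N = 2032097.484 m.

Zone 14N: E 398620 m, N 2032100 m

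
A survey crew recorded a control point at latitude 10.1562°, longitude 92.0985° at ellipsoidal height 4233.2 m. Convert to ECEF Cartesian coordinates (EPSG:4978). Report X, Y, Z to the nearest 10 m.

WGS84: a = 6378137 m, e² = 0.006694380; N(φ) = a/√(1−e²sin²φ) = 6378800.905 m.
X = (N+h)·cosφ·cosλ = -230068.644 m; Y = (N+h)·cosφ·sinλ = 6278802.700 m; Z = (N(1−e²)+h)·sinφ = 1118005.425 m.

X -230070 m, Y 6278800 m, Z 1118010 m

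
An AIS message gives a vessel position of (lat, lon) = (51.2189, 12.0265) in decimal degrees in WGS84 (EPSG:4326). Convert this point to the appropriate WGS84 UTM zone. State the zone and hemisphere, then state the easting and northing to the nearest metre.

Zone 33N: E 292354 m, N 5678370 m

Longitude 12.0265° lies in the 6° band [12°, 18°), giving zone 33; latitude is north of the equator, so 33N.
Zone 33 central meridian λ₀ = 6×33 − 183 = 15°; Δλ = -2.9735°.
Transverse Mercator on WGS84 with k₀ = 0.9996 gives E = 292354.032 m, N = 5678369.838 m.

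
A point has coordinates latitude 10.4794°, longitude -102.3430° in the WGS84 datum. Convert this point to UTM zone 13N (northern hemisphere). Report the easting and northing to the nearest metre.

E 790856 m, N 1159645 m

Zone 13 central meridian λ₀ = 6×13 − 183 = -105°; Δλ = +2.6570°.
Transverse Mercator on WGS84 with k₀ = 0.9996 gives E = 790856.334 m, N = 1159644.684 m.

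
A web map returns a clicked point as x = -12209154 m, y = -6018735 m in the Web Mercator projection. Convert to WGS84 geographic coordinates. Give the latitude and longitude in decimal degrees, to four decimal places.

R = 6378137 m. λ = x/R = -109.67669644°.
φ = 2·arctan(exp(y/R)) − 90° = 2·arctan(0.38920) − 90° = -47.46759940°.

lat -47.4676°, lon -109.6767°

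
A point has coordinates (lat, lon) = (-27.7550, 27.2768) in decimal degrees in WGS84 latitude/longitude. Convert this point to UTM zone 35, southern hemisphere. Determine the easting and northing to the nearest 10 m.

E 527280 m, N 6929910 m

Zone 35 central meridian λ₀ = 6×35 − 183 = 27°; Δλ = +0.2768°.
Transverse Mercator on WGS84 with k₀ = 0.9996 gives E = 527277.041 m, N = 6929906.368 m.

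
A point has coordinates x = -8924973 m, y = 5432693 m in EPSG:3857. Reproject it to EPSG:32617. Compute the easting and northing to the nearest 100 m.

E 566400 m, N 4848700 m

Web Mercator inverse (R = 6378137 m) → φ = 43.78799939°, λ = -80.17439656°.
UTM 17N forward: E = 566427.359 m, N = 4848658.032 m.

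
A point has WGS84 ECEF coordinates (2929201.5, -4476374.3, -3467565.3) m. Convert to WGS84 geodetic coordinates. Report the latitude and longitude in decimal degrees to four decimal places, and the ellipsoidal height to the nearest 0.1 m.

λ = atan2(Y, X) = -56.80049973°; p = √(X²+Y²) = 5349593.3 m.
Bowring's method on WGS84 (a = 6378137 m, b = 6356752.314 m) gives φ = -33.12679973°, h = 3332.314 m.

lat -33.1268°, lon -56.8005°, h 3332.3 m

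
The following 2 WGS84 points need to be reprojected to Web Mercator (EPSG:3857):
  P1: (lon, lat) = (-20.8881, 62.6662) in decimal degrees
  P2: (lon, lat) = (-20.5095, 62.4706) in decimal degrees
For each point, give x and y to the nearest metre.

Web Mercator: x = R·λ, y = R·ln tan(π/4+φ/2), R = 6378137 m.
P1 (62.6662°, -20.8881°) → (-2325252.656, 9018866.331) m.
P2 (62.4706°, -20.5095°) → (-2283107.096, 8971601.986) m.

P1: x -2325253 m, y 9018866 m; P2: x -2283107 m, y 8971602 m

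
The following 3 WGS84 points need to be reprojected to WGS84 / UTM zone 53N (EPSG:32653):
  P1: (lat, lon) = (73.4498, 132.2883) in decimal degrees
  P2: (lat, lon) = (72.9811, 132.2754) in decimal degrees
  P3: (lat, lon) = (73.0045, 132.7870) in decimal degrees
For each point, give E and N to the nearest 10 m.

P1: E 413810 m, N 8152610 m; P2: E 411020 m, N 8100390 m; P3: E 427820 m, N 8102320 m

UTM zone 53N: λ₀ = 135°, k₀ = 0.9996.
P1 (73.4498°, 132.2883°) → (413807.910, 8152612.969) m.
P2 (72.9811°, 132.2754°) → (411018.153, 8100394.936) m.
P3 (73.0045°, 132.7870°) → (427815.052, 8102315.141) m.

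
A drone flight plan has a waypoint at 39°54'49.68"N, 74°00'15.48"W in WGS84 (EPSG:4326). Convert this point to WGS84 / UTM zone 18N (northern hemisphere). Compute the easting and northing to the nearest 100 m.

E 585100 m, N 4418700 m

Zone 18 central meridian λ₀ = 6×18 − 183 = -75°; Δλ = +0.9957°.
Transverse Mercator on WGS84 with k₀ = 0.9996 gives E = 585100.195 m, N = 4418664.413 m.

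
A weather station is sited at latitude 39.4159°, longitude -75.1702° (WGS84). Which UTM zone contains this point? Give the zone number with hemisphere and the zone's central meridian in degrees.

UTM zone = ⌊(λ + 180)/6⌋ + 1; -75.1702° ∈ [-78°, -72°) → zone 18.
Hemisphere: N (φ ≥ 0).
Central meridian λ₀ = 6×18 − 183 = -75°.

Zone 18N, central meridian -75°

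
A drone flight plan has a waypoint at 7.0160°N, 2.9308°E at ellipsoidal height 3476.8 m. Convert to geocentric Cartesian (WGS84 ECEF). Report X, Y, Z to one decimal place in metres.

WGS84: a = 6378137 m, e² = 0.006694380; N(φ) = a/√(1−e²sin²φ) = 6378455.544 m.
X = (N+h)·cosφ·cosλ = 6325859.989 m; Y = (N+h)·cosφ·sinλ = 323863.601 m; Z = (N(1−e²)+h)·sinφ = 774315.130 m.

X 6325860.0 m, Y 323863.6 m, Z 774315.1 m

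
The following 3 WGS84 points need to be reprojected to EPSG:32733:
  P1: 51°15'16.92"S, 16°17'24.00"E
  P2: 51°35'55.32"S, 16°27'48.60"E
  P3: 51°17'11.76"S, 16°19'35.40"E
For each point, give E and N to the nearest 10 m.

P1: E 590020 m, N 4321060 m; P2: E 601360 m, N 4282580 m; P3: E 592500 m, N 4317470 m

UTM zone 33S: λ₀ = 15°, k₀ = 0.9996.
P1 (-51.2547°, 16.2900°) → (590020.656, 4321060.445) m.
P2 (-51.5987°, 16.4635°) → (601363.461, 4282579.368) m.
P3 (-51.2866°, 16.3265°) → (592503.575, 4317467.719) m.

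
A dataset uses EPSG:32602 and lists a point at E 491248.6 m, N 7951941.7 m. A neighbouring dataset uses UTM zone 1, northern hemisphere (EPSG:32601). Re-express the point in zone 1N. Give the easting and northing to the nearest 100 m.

UTM 2N → geographic: φ = 71.66819991°, λ = -171.24929867°.
UTM 1N (λ₀ = -177°) forward: E = 701601.589 m, N = 7961537.100 m.

E 701600 m, N 7961500 m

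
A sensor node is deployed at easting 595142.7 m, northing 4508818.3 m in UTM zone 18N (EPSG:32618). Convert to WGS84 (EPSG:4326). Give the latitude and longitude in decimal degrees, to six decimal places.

Zone 18N: λ₀ = -75°, k₀ = 0.9996, false easting 500000 m.
Meridian distance M = (N − FN)/k₀ = 4510622.5 m.
Inverse transverse Mercator on WGS84 gives φ = 40.72480002°, λ = -73.87340003°.

lat 40.724800°, lon -73.873400°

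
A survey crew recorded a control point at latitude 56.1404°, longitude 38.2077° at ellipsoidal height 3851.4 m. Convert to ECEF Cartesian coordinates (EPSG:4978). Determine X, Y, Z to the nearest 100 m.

X 2800500 m, Y 2204400 m, Z 5276400 m

WGS84: a = 6378137 m, e² = 0.006694380; N(φ) = a/√(1−e²sin²φ) = 6392909.748 m.
X = (N+h)·cosφ·cosλ = 2800511.603 m; Y = (N+h)·cosφ·sinλ = 2204394.809 m; Z = (N(1−e²)+h)·sinφ = 5276366.195 m.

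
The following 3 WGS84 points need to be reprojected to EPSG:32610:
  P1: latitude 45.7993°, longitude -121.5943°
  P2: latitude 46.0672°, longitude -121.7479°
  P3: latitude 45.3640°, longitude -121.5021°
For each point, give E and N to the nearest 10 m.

UTM zone 10N: λ₀ = -123°, k₀ = 0.9996.
P1 (45.7993°, -121.5943°) → (609239.184, 5072709.514) m.
P2 (46.0672°, -121.7479°) → (596835.286, 5102275.960) m.
P3 (45.3640°, -121.5021°) → (617307.390, 5024478.749) m.

P1: E 609240 m, N 5072710 m; P2: E 596840 m, N 5102280 m; P3: E 617310 m, N 5024480 m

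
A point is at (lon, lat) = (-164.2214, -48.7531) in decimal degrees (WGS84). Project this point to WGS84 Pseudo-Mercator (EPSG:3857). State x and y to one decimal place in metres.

Web Mercator is spherical with R = a = 6378137 m.
x = R·λ = 6378137 × -2.866204132 = -18281042.625 m.
y = R·ln tan(π/4 + φ/2) = 6378137 × -0.977255740 = -6233070.997 m.

x -18281042.6 m, y -6233071.0 m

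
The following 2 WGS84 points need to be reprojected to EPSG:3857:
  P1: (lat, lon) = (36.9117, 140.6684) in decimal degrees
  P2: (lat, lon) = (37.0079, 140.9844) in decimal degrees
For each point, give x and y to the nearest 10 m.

P1: x 15659130 m, y 4426810 m; P2: x 15694310 m, y 4440210 m

Web Mercator: x = R·λ, y = R·ln tan(π/4+φ/2), R = 6378137 m.
P1 (36.9117°, 140.6684°) → (15659134.659, 4426806.042) m.
P2 (37.0079°, 140.9844°) → (15694311.618, 4440208.003) m.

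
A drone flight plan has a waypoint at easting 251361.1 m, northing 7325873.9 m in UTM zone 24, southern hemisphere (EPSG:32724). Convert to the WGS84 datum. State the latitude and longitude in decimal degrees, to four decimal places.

lat -24.1601°, lon -41.4471°

Zone 24S: λ₀ = -39°, k₀ = 0.9996, false easting 500000 m, false northing 10000000 m.
Meridian distance M = (N − FN)/k₀ = -2675196.2 m.
Inverse transverse Mercator on WGS84 gives φ = -24.16010001°, λ = -41.44710002°.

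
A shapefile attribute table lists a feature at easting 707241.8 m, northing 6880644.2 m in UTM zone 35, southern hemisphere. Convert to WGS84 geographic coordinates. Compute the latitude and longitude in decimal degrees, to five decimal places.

Zone 35S: λ₀ = 27°, k₀ = 0.9996, false easting 500000 m, false northing 10000000 m.
Meridian distance M = (N − FN)/k₀ = -3120604.0 m.
Inverse transverse Mercator on WGS84 gives φ = -28.18370007°, λ = 29.11110032°.

lat -28.18370°, lon 29.11110°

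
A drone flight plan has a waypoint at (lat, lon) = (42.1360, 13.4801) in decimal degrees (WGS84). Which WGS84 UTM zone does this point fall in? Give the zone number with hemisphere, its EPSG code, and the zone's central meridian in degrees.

Zone 33N (EPSG:32633), central meridian 15°

UTM zone = ⌊(λ + 180)/6⌋ + 1; 13.4801° ∈ [12°, 18°) → zone 33.
Hemisphere: N (φ ≥ 0).
Central meridian λ₀ = 6×33 − 183 = 15°.
EPSG code: 32633.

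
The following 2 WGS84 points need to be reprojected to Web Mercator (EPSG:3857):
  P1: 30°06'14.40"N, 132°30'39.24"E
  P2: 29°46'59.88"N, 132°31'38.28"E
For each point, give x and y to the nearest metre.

Web Mercator: x = R·λ, y = R·ln tan(π/4+φ/2), R = 6378137 m.
P1 (30.1040°, 132.5109°) → (14751045.913, 3516925.091) m.
P2 (29.7833°, 132.5273°) → (14752871.552, 3475725.381) m.

P1: x 14751046 m, y 3516925 m; P2: x 14752872 m, y 3475725 m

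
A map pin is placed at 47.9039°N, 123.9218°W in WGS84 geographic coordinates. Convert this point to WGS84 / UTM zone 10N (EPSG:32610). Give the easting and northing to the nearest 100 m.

E 431100 m, N 5306000 m

Zone 10 central meridian λ₀ = 6×10 − 183 = -123°; Δλ = -0.9218°.
Transverse Mercator on WGS84 with k₀ = 0.9996 gives E = 431110.555 m, N = 5306030.415 m.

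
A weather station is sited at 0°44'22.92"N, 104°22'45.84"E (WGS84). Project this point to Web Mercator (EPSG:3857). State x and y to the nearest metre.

x 11619462 m, y 82345 m

Web Mercator is spherical with R = a = 6378137 m.
x = R·λ = 6378137 × 1.821764201 = 11619461.657 m.
y = R·ln tan(π/4 + φ/2) = 6378137 × 0.012910559 = 82345.315 m.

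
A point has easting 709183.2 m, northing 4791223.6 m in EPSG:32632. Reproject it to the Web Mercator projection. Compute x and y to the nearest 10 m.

Unproject from UTM 32N (λ₀ = 9°) → φ = 43.24480020°, λ = 11.57660023°.
Web Mercator (R = 6378137 m): x = 1288701.243 m, y = 5349307.473 m.

x 1288700 m, y 5349310 m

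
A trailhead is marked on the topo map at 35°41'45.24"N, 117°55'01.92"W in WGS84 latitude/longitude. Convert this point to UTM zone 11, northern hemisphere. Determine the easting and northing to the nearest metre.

Zone 11 central meridian λ₀ = 6×11 − 183 = -117°; Δλ = -0.9172°.
Transverse Mercator on WGS84 with k₀ = 0.9996 gives E = 417017.603 m, N = 3950607.742 m.

E 417018 m, N 3950608 m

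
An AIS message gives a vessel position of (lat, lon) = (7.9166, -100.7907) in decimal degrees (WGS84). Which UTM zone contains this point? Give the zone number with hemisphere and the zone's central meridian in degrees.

UTM zone = ⌊(λ + 180)/6⌋ + 1; -100.7907° ∈ [-102°, -96°) → zone 14.
Hemisphere: N (φ ≥ 0).
Central meridian λ₀ = 6×14 − 183 = -99°.

Zone 14N, central meridian -99°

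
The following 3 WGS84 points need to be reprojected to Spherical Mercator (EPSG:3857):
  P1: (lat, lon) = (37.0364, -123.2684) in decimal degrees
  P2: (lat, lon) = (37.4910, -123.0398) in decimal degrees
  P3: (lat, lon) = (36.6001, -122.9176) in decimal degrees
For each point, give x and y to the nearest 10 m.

P1: x -13722180 m, y 4444180 m; P2: x -13696730 m, y 4507770 m; P3: x -13683120 m, y 4383510 m

Web Mercator: x = R·λ, y = R·ln tan(π/4+φ/2), R = 6378137 m.
P1 (37.0364°, -123.2684°) → (-13722175.519, 4444181.693) m.
P2 (37.4910°, -123.0398°) → (-13696727.883, 4507768.633) m.
P3 (36.6001°, -122.9176°) → (-13683124.642, 4383511.507) m.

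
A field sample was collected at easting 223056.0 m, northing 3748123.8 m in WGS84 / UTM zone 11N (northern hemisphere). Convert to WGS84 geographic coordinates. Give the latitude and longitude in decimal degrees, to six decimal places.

lat 33.837100°, lon -119.992700°

Zone 11N: λ₀ = -117°, k₀ = 0.9996, false easting 500000 m.
Meridian distance M = (N − FN)/k₀ = 3749623.6 m.
Inverse transverse Mercator on WGS84 gives φ = 33.83709983°, λ = -119.99269997°.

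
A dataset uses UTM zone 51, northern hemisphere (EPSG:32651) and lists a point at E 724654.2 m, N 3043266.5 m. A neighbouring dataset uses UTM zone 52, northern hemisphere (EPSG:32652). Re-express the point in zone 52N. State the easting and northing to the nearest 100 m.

UTM 51N → geographic: φ = 27.49450040°, λ = 125.27400036°.
UTM 52N (λ₀ = 129°) forward: E = 131805.067 m, N = 3046739.769 m.

E 131800 m, N 3046700 m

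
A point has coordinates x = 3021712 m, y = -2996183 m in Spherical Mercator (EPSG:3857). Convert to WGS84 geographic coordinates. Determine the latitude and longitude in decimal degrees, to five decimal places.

lat -25.97660°, lon 27.14450°

R = 6378137 m. λ = x/R = 27.14450074°.
φ = 2·arctan(exp(y/R)) − 90° = 2·arctan(0.62515) − 90° = -25.97659966°.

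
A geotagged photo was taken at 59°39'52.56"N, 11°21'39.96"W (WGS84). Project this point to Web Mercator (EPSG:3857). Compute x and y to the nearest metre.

Web Mercator is spherical with R = a = 6378137 m.
x = R·λ = 6378137 × -0.198288602 = -1264711.867 m.
y = R·ln tan(π/4 + φ/2) = 6378137 × 1.305309117 = 8325440.375 m.

x -1264712 m, y 8325440 m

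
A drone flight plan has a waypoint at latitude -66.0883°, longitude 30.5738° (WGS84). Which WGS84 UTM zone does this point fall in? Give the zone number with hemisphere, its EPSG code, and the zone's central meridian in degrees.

Zone 36S (EPSG:32736), central meridian 33°

UTM zone = ⌊(λ + 180)/6⌋ + 1; 30.5738° ∈ [30°, 36°) → zone 36.
Hemisphere: S (φ < 0).
Central meridian λ₀ = 6×36 − 183 = 33°.
EPSG code: 32736.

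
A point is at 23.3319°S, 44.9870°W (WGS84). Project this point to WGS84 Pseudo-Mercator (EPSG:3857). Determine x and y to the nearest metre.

x -5007930 m, y -2672206 m

Web Mercator is spherical with R = a = 6378137 m.
x = R·λ = 6378137 × -0.785171271 = -5007929.932 m.
y = R·ln tan(π/4 + φ/2) = 6378137 × -0.418963403 = -2672205.981 m.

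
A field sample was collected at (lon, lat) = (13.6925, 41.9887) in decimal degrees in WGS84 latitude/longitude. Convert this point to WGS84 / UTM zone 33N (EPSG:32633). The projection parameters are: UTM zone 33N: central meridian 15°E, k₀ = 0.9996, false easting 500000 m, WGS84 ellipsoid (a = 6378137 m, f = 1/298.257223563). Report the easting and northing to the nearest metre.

Zone 33 central meridian λ₀ = 6×33 − 183 = 15°; Δλ = -1.3075°.
Transverse Mercator on WGS84 with k₀ = 0.9996 gives E = 391695.800 m, N = 4649348.380 m.

E 391696 m, N 4649348 m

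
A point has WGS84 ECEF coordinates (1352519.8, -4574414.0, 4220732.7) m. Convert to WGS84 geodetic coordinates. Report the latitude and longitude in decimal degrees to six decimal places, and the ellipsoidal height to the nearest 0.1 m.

λ = atan2(Y, X) = -73.52859991°; p = √(X²+Y²) = 4770175.4 m.
Bowring's method on WGS84 (a = 6378137 m, b = 6356752.314 m) gives φ = 41.69400031°, h = 672.167 m.

lat 41.694000°, lon -73.528600°, h 672.2 m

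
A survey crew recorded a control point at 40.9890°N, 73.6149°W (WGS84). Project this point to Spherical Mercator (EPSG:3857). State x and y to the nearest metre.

x -8194773 m, y 5010719 m

Web Mercator is spherical with R = a = 6378137 m.
x = R·λ = 6378137 × -1.284822384 = -8194773.183 m.
y = R·ln tan(π/4 + φ/2) = 6378137 × 0.785608604 = 5010719.302 m.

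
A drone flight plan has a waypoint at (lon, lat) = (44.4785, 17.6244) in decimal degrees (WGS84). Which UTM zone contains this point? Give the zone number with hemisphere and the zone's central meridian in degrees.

Zone 38N, central meridian 45°

UTM zone = ⌊(λ + 180)/6⌋ + 1; 44.4785° ∈ [42°, 48°) → zone 38.
Hemisphere: N (φ ≥ 0).
Central meridian λ₀ = 6×38 − 183 = 45°.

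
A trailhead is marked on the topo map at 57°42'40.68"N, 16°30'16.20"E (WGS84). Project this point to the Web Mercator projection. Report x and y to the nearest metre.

Web Mercator is spherical with R = a = 6378137 m.
x = R·λ = 6378137 × 0.288057866 = 1837272.536 m.
y = R·ln tan(π/4 + φ/2) = 6378137 × 1.239690154 = 7906913.638 m.

x 1837273 m, y 7906914 m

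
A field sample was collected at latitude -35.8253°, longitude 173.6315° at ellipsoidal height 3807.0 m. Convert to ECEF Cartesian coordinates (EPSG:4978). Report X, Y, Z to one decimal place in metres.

X -5148487.0 m, Y 574629.4 m, Z -3714720.4 m

WGS84: a = 6378137 m, e² = 0.006694380; N(φ) = a/√(1−e²sin²φ) = 6385463.600 m.
X = (N+h)·cosφ·cosλ = -5148487.048 m; Y = (N+h)·cosφ·sinλ = 574629.387 m; Z = (N(1−e²)+h)·sinφ = -3714720.435 m.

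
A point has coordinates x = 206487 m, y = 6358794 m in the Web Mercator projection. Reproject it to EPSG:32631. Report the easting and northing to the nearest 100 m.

E 417100 m, N 5482800 m

Web Mercator inverse (R = 6378137 m) → φ = 49.49220071°, λ = 1.85490428°.
UTM 31N forward: E = 417074.068 m, N = 5482803.830 m.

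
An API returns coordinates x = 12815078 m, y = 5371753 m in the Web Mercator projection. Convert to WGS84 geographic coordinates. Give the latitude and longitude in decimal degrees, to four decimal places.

R = 6378137 m. λ = x/R = 115.11980435°.
φ = 2·arctan(exp(y/R)) − 90° = 2·arctan(2.32150) − 90° = 43.39149826°.

lat 43.3915°, lon 115.1198°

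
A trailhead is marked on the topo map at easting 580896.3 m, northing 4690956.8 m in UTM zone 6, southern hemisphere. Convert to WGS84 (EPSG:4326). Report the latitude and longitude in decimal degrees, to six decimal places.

lat -47.929600°, lon -145.917000°

Zone 6S: λ₀ = -147°, k₀ = 0.9996, false easting 500000 m, false northing 10000000 m.
Meridian distance M = (N − FN)/k₀ = -5311167.7 m.
Inverse transverse Mercator on WGS84 gives φ = -47.92960020°, λ = -145.91699993°.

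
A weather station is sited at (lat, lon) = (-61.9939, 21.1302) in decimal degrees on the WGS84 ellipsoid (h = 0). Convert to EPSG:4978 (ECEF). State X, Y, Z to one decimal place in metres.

WGS84: a = 6378137 m, e² = 0.006694380; N(φ) = a/√(1−e²sin²φ) = 6394844.008 m.
X = (N+h)·cosφ·cosλ = 2800901.330 m; Y = (N+h)·cosφ·sinλ = 1082474.361 m; Z = (N(1−e²)+h)·sinφ = -5608196.043 m.

X 2800901.3 m, Y 1082474.4 m, Z -5608196.0 m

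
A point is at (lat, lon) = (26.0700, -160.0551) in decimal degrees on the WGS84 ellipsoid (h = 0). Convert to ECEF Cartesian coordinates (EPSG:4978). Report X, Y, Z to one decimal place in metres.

WGS84: a = 6378137 m, e² = 0.006694380; N(φ) = a/√(1−e²sin²φ) = 6382264.165 m.
X = (N+h)·cosφ·cosλ = -5389064.438 m; Y = (N+h)·cosφ·sinλ = -1955592.009 m; Z = (N(1−e²)+h)·sinφ = 2786030.193 m.

X -5389064.4 m, Y -1955592.0 m, Z 2786030.2 m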